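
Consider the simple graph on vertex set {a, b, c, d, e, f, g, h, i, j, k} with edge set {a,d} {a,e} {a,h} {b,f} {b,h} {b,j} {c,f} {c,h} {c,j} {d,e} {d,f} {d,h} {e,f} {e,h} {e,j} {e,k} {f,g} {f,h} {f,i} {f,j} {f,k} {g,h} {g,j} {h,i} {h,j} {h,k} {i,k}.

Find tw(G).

3

A width-3 tree decomposition is:
Bags: B1 = {e, f, h, j}  B2 = {c, f, h, j}  B3 = {d, e, f, h}  B4 = {a, d, e, h}  B5 = {f, g, h, j}  B6 = {e, f, h, k}  B7 = {b, f, h, j}  B8 = {f, h, i, k}
Tree: B1–B2, B1–B3, B3–B4, B1–B5, B3–B6, B1–B7, B6–B8
Each bag holds 4 vertices, so the decomposition has width 3, which upper-bounds the treewidth. Conversely, {a, d, e, h} is a clique of size 4, and the vertices of any clique must share a bag in every tree decomposition; so some bag has ≥ 4 vertices and tw(G) ≥ 3. Combining the bounds, tw(G) = 3.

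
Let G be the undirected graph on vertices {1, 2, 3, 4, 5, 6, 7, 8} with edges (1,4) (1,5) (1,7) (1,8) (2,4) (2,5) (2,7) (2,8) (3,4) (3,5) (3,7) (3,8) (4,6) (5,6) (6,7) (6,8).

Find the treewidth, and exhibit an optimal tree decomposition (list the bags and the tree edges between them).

Each bag holds 5 vertices, so the decomposition has width 4, which upper-bounds the treewidth. For the lower bound: the 5 vertex sets {2,8}, {1,7}, {5,6}, {3}, {4} are disjoint, each induces a connected subgraph, and every pair is joined by at least one edge of G. Contracting each set to a single vertex therefore yields K_{5} as a minor, and since treewidth is minor-monotone, tw(G) ≥ tw(K_{5}) = 4. Therefore the treewidth is 4.

Treewidth 4.
Bags: B1 = {1, 2, 3, 6, 8}  B2 = {1, 2, 3, 6, 7}  B3 = {1, 2, 3, 5, 6}  B4 = {1, 2, 3, 4, 6}
Tree: B1–B2, B2–B3, B3–B4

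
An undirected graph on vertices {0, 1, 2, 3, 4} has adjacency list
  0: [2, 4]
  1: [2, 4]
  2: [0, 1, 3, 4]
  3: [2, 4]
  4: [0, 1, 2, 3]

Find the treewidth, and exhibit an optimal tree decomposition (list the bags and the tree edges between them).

Treewidth 2.
One such decomposition:
Bags: B1 = {0, 2, 4}  B2 = {2, 3, 4}  B3 = {1, 2, 4}
Tree: B1–B2, B2–B3

The largest bag has 3 vertices, giving width 2; this decomposition certifies tw(G) ≤ 2. For the lower bound, the 3 vertices {0, 2, 4} are pairwise adjacent, and any tree decomposition puts a clique entirely inside one bag — forcing width ≥ 2. The upper and lower bounds meet at 2, so that is the treewidth.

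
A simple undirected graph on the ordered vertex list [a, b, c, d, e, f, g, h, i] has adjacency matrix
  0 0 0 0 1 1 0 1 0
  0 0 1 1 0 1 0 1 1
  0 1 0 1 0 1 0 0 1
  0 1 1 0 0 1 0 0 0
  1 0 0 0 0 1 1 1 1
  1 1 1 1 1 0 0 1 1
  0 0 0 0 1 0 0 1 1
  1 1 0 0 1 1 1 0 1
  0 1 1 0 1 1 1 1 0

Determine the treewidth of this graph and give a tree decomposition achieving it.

Every bag has size at most 4, so the width is 4 − 1 = 3 and tw(G) ≤ 3. On the other hand G contains the 4-clique {e, g, h, i}. A clique must lie in a single bag of any decomposition, so no decomposition can have width below 3. The upper and lower bounds meet at 3, so that is the treewidth.

Treewidth 3.
One optimal decomposition is:
Bags: B1 = {b, f, h, i}  B2 = {e, f, h, i}  B3 = {e, g, h, i}  B4 = {b, c, f, i}  B5 = {a, e, f, h}  B6 = {b, c, d, f}
Tree: B1–B2, B2–B3, B1–B4, B2–B5, B4–B6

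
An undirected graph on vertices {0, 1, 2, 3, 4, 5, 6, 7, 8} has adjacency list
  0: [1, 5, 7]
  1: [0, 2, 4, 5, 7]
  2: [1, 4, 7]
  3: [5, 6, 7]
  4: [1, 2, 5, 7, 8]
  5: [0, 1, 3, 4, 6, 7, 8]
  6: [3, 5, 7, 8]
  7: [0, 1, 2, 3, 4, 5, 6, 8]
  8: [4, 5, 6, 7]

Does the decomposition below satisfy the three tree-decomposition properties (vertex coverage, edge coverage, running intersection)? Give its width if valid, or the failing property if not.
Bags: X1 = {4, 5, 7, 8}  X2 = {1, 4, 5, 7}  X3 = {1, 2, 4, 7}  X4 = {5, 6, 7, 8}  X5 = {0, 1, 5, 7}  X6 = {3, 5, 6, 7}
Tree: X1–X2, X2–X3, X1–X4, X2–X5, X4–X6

Yes; width 3.

Checking the three conditions: (i) the bags cover all of {0, 1, 2, 3, 4, 5, 6, 7, 8}; (ii) for each edge, some bag contains both endpoints; (iii) the bags containing any fixed vertex form a subtree. All hold, so the decomposition is valid with width 4 − 1 = 3.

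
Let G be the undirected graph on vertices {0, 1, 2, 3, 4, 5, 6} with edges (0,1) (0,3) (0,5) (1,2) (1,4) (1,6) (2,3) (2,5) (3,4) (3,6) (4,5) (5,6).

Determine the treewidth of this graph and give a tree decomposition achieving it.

Treewidth 3.
Bags: B1 = {1, 2, 3, 5}  B2 = {1, 3, 4, 5}  B3 = {1, 3, 5, 6}  B4 = {0, 1, 3, 5}
Tree: B1–B2, B2–B3, B3–B4

The largest bag has 4 vertices, giving width 3; this decomposition certifies tw(G) ≤ 3. For the lower bound: the 4 vertex sets {2,3}, {1,4}, {5}, {6} are disjoint, each induces a connected subgraph, and every pair is joined by at least one edge of G. Contracting each set to a single vertex therefore yields K_{4} as a minor, and since treewidth is minor-monotone, tw(G) ≥ tw(K_{4}) = 3. Hence tw(G) = 3 exactly.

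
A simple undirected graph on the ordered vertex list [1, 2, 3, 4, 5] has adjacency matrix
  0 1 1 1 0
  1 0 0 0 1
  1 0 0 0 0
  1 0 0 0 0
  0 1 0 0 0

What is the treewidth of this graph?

A width-1 tree decomposition is:
Bags: B1 = {1, 4}  B2 = {1, 2}  B3 = {2, 5}  B4 = {1, 3}
Tree: B1–B2, B2–B3, B2–B4
Every bag has size at most 2, so the width is 2 − 1 = 1 and tw(G) ≤ 1. Any graph with an edge has treewidth ≥ 1, and G has the edge 1–4. Therefore the treewidth is 1.

1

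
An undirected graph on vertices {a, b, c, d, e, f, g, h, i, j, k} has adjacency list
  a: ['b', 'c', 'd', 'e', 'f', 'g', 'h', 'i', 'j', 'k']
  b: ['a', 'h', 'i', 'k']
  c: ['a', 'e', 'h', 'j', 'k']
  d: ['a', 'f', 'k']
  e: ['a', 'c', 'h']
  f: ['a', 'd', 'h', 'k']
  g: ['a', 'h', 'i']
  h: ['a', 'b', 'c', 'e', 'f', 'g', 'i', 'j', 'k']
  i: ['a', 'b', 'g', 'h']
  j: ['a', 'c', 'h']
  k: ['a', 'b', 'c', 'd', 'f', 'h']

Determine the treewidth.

3

A width-3 tree decomposition is:
Bags: B1 = {a, f, h, k}  B2 = {a, c, h, k}  B3 = {a, d, f, k}  B4 = {a, c, e, h}  B5 = {a, b, h, k}  B6 = {a, b, h, i}  B7 = {a, g, h, i}  B8 = {a, c, h, j}
Tree: B1–B2, B1–B3, B2–B4, B2–B5, B5–B6, B6–B7, B4–B8
Each bag holds 4 vertices, so the decomposition has width 3, which upper-bounds the treewidth. For the lower bound, the 4 vertices {a, d, f, k} are pairwise adjacent, and any tree decomposition puts a clique entirely inside one bag — forcing width ≥ 3. Combining the bounds, tw(G) = 3.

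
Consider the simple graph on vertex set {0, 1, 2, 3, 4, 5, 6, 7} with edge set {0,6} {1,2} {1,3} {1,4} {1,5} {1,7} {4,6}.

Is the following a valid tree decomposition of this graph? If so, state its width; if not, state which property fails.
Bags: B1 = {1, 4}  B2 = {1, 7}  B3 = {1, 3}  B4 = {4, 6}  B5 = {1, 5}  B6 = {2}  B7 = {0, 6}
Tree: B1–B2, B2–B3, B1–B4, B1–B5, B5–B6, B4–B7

A tree decomposition must satisfy three properties: every vertex lies in some bag; for every edge, both endpoints lie together in some bag; and for every vertex, the bags containing it form a connected subtree. Here edge (1,2) lies in no bag, so the decomposition is invalid.

No — edge (1,2) lies in no bag.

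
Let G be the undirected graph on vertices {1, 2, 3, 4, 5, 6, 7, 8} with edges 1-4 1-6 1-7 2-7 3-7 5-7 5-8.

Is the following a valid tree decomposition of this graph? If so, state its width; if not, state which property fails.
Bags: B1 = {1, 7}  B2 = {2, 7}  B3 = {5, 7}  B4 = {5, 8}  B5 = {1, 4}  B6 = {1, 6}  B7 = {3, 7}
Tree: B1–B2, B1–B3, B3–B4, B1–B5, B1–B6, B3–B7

Yes; width 1.

Every vertex of G appears in some bag (union = {1, 2, 3, 4, 5, 6, 7, 8}); every edge is covered by a bag; and for each vertex v the set of bags containing v is connected in the bag tree. The decomposition is therefore valid. The largest bag has 2 vertices, so the width is 1.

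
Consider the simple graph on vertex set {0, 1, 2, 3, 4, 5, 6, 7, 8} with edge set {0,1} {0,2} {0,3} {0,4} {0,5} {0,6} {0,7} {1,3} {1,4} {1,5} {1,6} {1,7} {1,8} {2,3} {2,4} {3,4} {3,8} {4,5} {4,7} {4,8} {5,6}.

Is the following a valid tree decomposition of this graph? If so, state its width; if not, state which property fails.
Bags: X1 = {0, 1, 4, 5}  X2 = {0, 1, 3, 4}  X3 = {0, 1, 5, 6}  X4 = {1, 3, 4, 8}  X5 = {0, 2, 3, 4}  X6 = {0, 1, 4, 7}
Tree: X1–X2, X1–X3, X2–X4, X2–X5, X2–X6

Vertex coverage: the bags together contain {0, 1, 2, 3, 4, 5, 6, 7, 8}, the full vertex set. Edge coverage: each edge of G has both endpoints in at least one bag. Running intersection: for every vertex, the bags containing it form a connected subtree. All three properties hold, so this is a valid tree decomposition of width max|bag| − 1 = 3, and hence tw(G) ≤ 3.

Yes; width 3.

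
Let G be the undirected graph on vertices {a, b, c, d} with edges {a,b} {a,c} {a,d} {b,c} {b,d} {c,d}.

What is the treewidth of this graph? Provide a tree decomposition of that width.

Treewidth 3.
Bags: B1 = {a, b, c, d}
Tree: (single bag)

With just one bag of size 4, the width is 4 − 1 = 3, so tw(G) ≤ 3. On the other hand G contains the 4-clique {a, b, c, d}. A clique must lie in a single bag of any decomposition, so no decomposition can have width below 3. Hence tw(G) = 3 exactly.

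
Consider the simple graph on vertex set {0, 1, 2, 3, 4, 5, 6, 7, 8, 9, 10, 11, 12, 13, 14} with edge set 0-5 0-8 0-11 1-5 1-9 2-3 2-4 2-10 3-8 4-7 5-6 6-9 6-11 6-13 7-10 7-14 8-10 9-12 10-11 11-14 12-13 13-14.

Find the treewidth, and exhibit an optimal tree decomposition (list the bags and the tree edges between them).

Treewidth 3.
One such decomposition:
Bags: B1 = {2, 3, 4, 8}  B2 = {2, 4, 8, 10}  B3 = {4, 7, 8, 10}  B4 = {0, 7, 8, 10}  B5 = {0, 7, 10, 11}  B6 = {0, 7, 11, 14}  B7 = {0, 5, 11, 14}  B8 = {5, 6, 11, 14}  B9 = {5, 6, 13, 14}  B10 = {1, 5, 6, 13}  B11 = {1, 6, 9, 13}  B12 = {1, 9, 12, 13}
Tree: B1–B2, B2–B3, B3–B4, B4–B5, B5–B6, B6–B7, B7–B8, B8–B9, B9–B10, B10–B11, B11–B12

The largest bag has 4 vertices, giving width 3; this decomposition certifies tw(G) ≤ 3. For the lower bound: the 4 vertex sets {2,3,4}, {8}, {10}, {0,7,11,14} are disjoint, each induces a connected subgraph, and every pair is joined by at least one edge of G. Contracting each set to a single vertex therefore yields K_{4} as a minor, and since treewidth is minor-monotone, tw(G) ≥ tw(K_{4}) = 3. Hence tw(G) = 3 exactly.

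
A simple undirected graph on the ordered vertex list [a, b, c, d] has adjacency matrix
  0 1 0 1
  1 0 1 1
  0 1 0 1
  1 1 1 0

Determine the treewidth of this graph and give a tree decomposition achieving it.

Each bag holds 3 vertices, so the decomposition has width 2, which upper-bounds the treewidth. On the other hand G contains the 3-clique {b, c, d}. A clique must lie in a single bag of any decomposition, so no decomposition can have width below 2. Combining the bounds, tw(G) = 2.

Treewidth 2.
One such decomposition:
Bags: B1 = {b, c, d}  B2 = {a, b, d}
Tree: B1–B2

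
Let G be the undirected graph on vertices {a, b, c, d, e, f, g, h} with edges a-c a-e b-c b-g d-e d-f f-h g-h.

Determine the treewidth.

2

A width-2 tree decomposition is:
Bags: B1 = {a, d, e}  B2 = {a, c, d}  B3 = {b, c, d}  B4 = {b, d, g}  B5 = {d, g, h}  B6 = {d, f, h}
Tree: B1–B2, B2–B3, B3–B4, B4–B5, B5–B6
Each bag holds 3 vertices, so the decomposition has width 2, which upper-bounds the treewidth. For the lower bound, G contains the cycle d–e–a–c–b–g–h–f–d, so G is not a forest; only forests have treewidth ≤ 1, hence tw(G) ≥ 2. The upper and lower bounds meet at 2, so that is the treewidth.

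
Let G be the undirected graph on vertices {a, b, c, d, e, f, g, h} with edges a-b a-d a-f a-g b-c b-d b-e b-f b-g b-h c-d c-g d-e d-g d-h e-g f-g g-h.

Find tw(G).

3

A width-3 tree decomposition is:
Bags: B1 = {a, b, d, g}  B2 = {b, c, d, g}  B3 = {b, d, e, g}  B4 = {b, d, g, h}  B5 = {a, b, f, g}
Tree: B1–B2, B2–B3, B2–B4, B1–B5
Each bag holds 4 vertices, so the decomposition has width 3, which upper-bounds the treewidth. Conversely, {b, d, e, g} is a clique of size 4, and the vertices of any clique must share a bag in every tree decomposition; so some bag has ≥ 4 vertices and tw(G) ≥ 3. The upper and lower bounds meet at 3, so that is the treewidth.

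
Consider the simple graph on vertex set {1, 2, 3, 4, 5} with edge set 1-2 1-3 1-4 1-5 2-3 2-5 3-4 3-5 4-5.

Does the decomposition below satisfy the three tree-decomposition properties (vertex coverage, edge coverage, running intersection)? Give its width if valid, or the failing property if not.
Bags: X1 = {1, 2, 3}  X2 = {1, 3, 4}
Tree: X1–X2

No — vertex 5 appears in no bag.

A tree decomposition must satisfy three properties: every vertex lies in some bag; for every edge, both endpoints lie together in some bag; and for every vertex, the bags containing it form a connected subtree. Here vertex 5 appears in no bag, so the decomposition is invalid.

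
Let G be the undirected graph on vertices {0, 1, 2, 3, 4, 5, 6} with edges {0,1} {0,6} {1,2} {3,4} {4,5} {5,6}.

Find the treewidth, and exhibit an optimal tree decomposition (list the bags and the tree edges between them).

Treewidth 1.
One optimal decomposition is:
Bags: B1 = {1, 2}  B2 = {0, 1}  B3 = {0, 6}  B4 = {5, 6}  B5 = {4, 5}  B6 = {3, 4}
Tree: B1–B2, B2–B3, B3–B4, B4–B5, B5–B6

Every bag has size at most 2, so the width is 2 − 1 = 1 and tw(G) ≤ 1. Any graph with an edge has treewidth ≥ 1, and G has the edge 2–1. Combining the bounds, tw(G) = 1.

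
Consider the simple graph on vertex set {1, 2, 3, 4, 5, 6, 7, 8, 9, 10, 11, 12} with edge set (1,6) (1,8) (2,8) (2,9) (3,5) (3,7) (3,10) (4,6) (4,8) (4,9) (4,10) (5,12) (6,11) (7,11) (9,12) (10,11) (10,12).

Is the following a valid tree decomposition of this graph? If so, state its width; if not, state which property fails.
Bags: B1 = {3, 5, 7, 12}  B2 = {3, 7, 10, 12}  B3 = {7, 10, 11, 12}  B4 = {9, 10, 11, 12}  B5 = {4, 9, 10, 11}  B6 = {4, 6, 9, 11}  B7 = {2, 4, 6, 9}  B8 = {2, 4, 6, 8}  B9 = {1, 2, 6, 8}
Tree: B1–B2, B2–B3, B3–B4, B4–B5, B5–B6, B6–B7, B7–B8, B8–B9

Yes; width 3.

Checking the three conditions: (i) the bags cover all of {1, 2, 3, 4, 5, 6, 7, 8, 9, 10, 11, 12}; (ii) for each edge, some bag contains both endpoints; (iii) the bags containing any fixed vertex form a subtree. All hold, so the decomposition is valid with width 4 − 1 = 3.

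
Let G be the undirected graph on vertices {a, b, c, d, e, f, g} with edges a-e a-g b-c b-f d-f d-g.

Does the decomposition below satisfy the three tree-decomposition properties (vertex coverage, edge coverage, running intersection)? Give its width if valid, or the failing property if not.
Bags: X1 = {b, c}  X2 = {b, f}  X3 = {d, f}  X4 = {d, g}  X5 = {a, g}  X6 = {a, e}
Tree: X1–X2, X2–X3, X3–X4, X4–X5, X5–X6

Vertex coverage: the bags together contain {a, b, c, d, e, f, g}, the full vertex set. Edge coverage: each edge of G has both endpoints in at least one bag. Running intersection: for every vertex, the bags containing it form a connected subtree. All three properties hold, so this is a valid tree decomposition of width max|bag| − 1 = 1, and hence tw(G) ≤ 1.

Yes; width 1.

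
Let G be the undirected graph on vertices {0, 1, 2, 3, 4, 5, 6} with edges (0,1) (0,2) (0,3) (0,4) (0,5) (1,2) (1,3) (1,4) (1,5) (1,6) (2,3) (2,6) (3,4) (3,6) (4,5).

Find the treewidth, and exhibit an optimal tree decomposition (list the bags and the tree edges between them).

Each bag holds 4 vertices, so the decomposition has width 3, which upper-bounds the treewidth. On the other hand G contains the 4-clique {0, 1, 2, 3}. A clique must lie in a single bag of any decomposition, so no decomposition can have width below 3. Hence tw(G) = 3 exactly.

Treewidth 3.
One such decomposition:
Bags: B1 = {0, 1, 2, 3}  B2 = {0, 1, 3, 4}  B3 = {1, 2, 3, 6}  B4 = {0, 1, 4, 5}
Tree: B1–B2, B1–B3, B2–B4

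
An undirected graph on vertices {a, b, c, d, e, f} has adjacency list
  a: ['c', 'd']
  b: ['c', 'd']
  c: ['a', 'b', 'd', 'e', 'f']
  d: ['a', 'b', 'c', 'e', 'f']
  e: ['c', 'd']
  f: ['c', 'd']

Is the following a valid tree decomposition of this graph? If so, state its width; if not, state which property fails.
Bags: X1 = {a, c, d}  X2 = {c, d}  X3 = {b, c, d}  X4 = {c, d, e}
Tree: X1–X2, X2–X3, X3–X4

No — vertex f appears in no bag.

A tree decomposition must satisfy three properties: every vertex lies in some bag; for every edge, both endpoints lie together in some bag; and for every vertex, the bags containing it form a connected subtree. Here vertex f appears in no bag, so the decomposition is invalid.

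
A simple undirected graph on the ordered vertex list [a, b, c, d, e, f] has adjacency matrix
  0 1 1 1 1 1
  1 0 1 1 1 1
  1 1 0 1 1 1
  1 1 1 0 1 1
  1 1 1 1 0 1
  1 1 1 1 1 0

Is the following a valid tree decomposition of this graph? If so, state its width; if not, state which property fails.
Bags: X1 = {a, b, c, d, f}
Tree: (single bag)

No — vertex e appears in no bag.

A tree decomposition must satisfy three properties: every vertex lies in some bag; for every edge, both endpoints lie together in some bag; and for every vertex, the bags containing it form a connected subtree. Here vertex e appears in no bag, so the decomposition is invalid.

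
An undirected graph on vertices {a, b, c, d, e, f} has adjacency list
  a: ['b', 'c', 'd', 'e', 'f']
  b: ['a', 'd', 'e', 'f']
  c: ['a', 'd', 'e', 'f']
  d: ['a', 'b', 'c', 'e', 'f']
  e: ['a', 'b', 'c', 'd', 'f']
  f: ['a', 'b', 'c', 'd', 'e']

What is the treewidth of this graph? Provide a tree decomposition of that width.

Each bag holds 5 vertices, so the decomposition has width 4, which upper-bounds the treewidth. For the lower bound, the 5 vertices {a, c, d, e, f} are pairwise adjacent, and any tree decomposition puts a clique entirely inside one bag — forcing width ≥ 4. Hence tw(G) = 4 exactly.

Treewidth 4.
One such decomposition:
Bags: B1 = {a, c, d, e, f}  B2 = {a, b, d, e, f}
Tree: B1–B2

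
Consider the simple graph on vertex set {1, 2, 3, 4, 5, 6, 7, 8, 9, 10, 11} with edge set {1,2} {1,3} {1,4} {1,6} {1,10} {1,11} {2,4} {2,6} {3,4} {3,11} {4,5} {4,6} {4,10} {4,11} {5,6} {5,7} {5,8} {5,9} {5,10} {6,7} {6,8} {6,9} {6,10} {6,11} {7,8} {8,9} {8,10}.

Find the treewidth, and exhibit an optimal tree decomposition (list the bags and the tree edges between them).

Each bag holds 4 vertices, so the decomposition has width 3, which upper-bounds the treewidth. Conversely, {1, 3, 4, 11} is a clique of size 4, and the vertices of any clique must share a bag in every tree decomposition; so some bag has ≥ 4 vertices and tw(G) ≥ 3. The upper and lower bounds meet at 3, so that is the treewidth.

Treewidth 3.
One optimal decomposition is:
Bags: B1 = {5, 6, 7, 8}  B2 = {5, 6, 8, 9}  B3 = {5, 6, 8, 10}  B4 = {4, 5, 6, 10}  B5 = {1, 4, 6, 10}  B6 = {1, 4, 6, 11}  B7 = {1, 2, 4, 6}  B8 = {1, 3, 4, 11}
Tree: B1–B2, B1–B3, B3–B4, B4–B5, B5–B6, B6–B7, B6–B8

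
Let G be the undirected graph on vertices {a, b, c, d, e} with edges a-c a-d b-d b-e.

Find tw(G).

1

A width-1 tree decomposition is:
Bags: B1 = {a, c}  B2 = {a, d}  B3 = {b, d}  B4 = {b, e}
Tree: B1–B2, B2–B3, B3–B4
Every bag has size at most 2, so the width is 2 − 1 = 1 and tw(G) ≤ 1. Any graph with an edge has treewidth ≥ 1, and G has the edge c–a. The upper and lower bounds meet at 1, so that is the treewidth.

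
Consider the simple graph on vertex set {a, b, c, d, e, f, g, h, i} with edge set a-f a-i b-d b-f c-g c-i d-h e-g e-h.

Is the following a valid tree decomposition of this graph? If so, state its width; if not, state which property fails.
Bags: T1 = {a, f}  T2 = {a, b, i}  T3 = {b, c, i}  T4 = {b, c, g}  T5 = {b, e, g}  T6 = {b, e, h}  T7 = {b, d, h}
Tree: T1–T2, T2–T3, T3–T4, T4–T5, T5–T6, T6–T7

A tree decomposition must satisfy three properties: every vertex lies in some bag; for every edge, both endpoints lie together in some bag; and for every vertex, the bags containing it form a connected subtree. Here edge (b,f) lies in no bag, so the decomposition is invalid.

No — edge (b,f) lies in no bag.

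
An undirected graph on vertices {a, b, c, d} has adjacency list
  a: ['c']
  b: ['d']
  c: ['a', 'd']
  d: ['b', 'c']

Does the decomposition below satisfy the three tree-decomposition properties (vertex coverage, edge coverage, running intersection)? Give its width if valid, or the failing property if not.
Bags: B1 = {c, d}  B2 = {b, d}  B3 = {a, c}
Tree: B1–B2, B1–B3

Every vertex of G appears in some bag (union = {a, b, c, d}); every edge is covered by a bag; and for each vertex v the set of bags containing v is connected in the bag tree. The decomposition is therefore valid. The largest bag has 2 vertices, so the width is 1.

Yes; width 1.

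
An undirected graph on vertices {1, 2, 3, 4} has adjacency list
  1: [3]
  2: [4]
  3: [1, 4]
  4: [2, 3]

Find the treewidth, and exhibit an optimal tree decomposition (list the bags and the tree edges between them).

Treewidth 1.
Bags: B1 = {2, 4}  B2 = {3, 4}  B3 = {1, 3}
Tree: B1–B2, B2–B3

Each bag holds 2 vertices, so the decomposition has width 1, which upper-bounds the treewidth. Since G has at least one edge (e.g. 2–4), it is not an edgeless graph, so tw(G) ≥ 1. Therefore the treewidth is 1.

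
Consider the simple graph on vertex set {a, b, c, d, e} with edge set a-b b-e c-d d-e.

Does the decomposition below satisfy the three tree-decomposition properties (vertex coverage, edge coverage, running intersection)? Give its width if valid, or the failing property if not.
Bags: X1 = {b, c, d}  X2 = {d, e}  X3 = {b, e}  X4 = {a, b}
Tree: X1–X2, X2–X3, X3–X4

A tree decomposition must satisfy three properties: every vertex lies in some bag; for every edge, both endpoints lie together in some bag; and for every vertex, the bags containing it form a connected subtree. Here bags containing vertex b are not connected in the tree, so the decomposition is invalid.

No — bags containing vertex b are not connected in the tree.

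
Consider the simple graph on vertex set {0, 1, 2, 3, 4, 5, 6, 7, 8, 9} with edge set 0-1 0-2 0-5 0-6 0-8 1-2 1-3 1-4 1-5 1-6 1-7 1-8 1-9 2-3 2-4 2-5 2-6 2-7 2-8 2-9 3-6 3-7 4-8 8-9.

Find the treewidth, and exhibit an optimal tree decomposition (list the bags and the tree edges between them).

Treewidth 3.
One optimal decomposition is:
Bags: B1 = {1, 2, 3, 6}  B2 = {1, 2, 3, 7}  B3 = {0, 1, 2, 6}  B4 = {0, 1, 2, 5}  B5 = {0, 1, 2, 8}  B6 = {1, 2, 8, 9}  B7 = {1, 2, 4, 8}
Tree: B1–B2, B1–B3, B3–B4, B4–B5, B5–B6, B5–B7

Each bag holds 4 vertices, so the decomposition has width 3, which upper-bounds the treewidth. On the other hand G contains the 4-clique {0, 1, 2, 8}. A clique must lie in a single bag of any decomposition, so no decomposition can have width below 3. The upper and lower bounds meet at 3, so that is the treewidth.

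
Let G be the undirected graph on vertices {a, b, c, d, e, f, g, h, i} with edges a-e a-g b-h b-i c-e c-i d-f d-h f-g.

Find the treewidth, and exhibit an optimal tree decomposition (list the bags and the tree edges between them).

Each bag holds 3 vertices, so the decomposition has width 2, which upper-bounds the treewidth. The edges f–d–h–b–i–c–e–a–g–f form a cycle, so G is not a tree and its treewidth is at least 2. The upper and lower bounds meet at 2, so that is the treewidth.

Treewidth 2.
One optimal decomposition is:
Bags: B1 = {d, f, h}  B2 = {b, f, h}  B3 = {b, f, i}  B4 = {c, f, i}  B5 = {c, e, f}  B6 = {a, e, f}  B7 = {a, f, g}
Tree: B1–B2, B2–B3, B3–B4, B4–B5, B5–B6, B6–B7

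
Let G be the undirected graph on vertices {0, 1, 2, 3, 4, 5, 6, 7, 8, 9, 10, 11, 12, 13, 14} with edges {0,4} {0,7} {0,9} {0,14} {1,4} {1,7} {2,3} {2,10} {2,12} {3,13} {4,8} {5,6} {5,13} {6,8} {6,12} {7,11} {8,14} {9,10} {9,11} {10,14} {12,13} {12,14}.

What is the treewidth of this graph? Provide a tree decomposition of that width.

Every bag has size at most 4, so the width is 4 − 1 = 3 and tw(G) ≤ 3. For the lower bound: the 4 vertex sets {1,7,11}, {4}, {0}, {8,9,10,14} are disjoint, each induces a connected subgraph, and every pair is joined by at least one edge of G. Contracting each set to a single vertex therefore yields K_{4} as a minor, and since treewidth is minor-monotone, tw(G) ≥ tw(K_{4}) = 3. Hence tw(G) = 3 exactly.

Treewidth 3.
One optimal decomposition is:
Bags: B1 = {1, 4, 7, 11}  B2 = {0, 4, 7, 11}  B3 = {0, 4, 9, 11}  B4 = {0, 4, 8, 9}  B5 = {0, 8, 9, 14}  B6 = {8, 9, 10, 14}  B7 = {6, 8, 10, 14}  B8 = {6, 10, 12, 14}  B9 = {2, 6, 10, 12}  B10 = {2, 5, 6, 12}  B11 = {2, 5, 12, 13}  B12 = {2, 3, 5, 13}
Tree: B1–B2, B2–B3, B3–B4, B4–B5, B5–B6, B6–B7, B7–B8, B8–B9, B9–B10, B10–B11, B11–B12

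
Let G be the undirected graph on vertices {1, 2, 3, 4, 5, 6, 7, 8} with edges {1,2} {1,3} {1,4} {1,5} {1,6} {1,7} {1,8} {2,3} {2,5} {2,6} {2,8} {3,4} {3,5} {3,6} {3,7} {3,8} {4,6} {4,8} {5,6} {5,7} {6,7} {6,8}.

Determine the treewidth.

A width-4 tree decomposition is:
Bags: B1 = {1, 2, 3, 5, 6}  B2 = {1, 2, 3, 6, 8}  B3 = {1, 3, 5, 6, 7}  B4 = {1, 3, 4, 6, 8}
Tree: B1–B2, B1–B3, B2–B4
Each bag holds 5 vertices, so the decomposition has width 4, which upper-bounds the treewidth. Conversely, {1, 2, 3, 6, 8} is a clique of size 5, and the vertices of any clique must share a bag in every tree decomposition; so some bag has ≥ 5 vertices and tw(G) ≥ 4. The upper and lower bounds meet at 4, so that is the treewidth.

4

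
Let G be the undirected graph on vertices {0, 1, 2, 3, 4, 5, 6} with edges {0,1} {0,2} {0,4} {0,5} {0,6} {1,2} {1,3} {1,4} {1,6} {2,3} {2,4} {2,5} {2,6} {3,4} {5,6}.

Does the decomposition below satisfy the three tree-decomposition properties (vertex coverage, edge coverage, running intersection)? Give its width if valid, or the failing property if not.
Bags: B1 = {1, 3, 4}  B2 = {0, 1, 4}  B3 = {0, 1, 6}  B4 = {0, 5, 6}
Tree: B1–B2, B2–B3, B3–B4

No — vertex 2 appears in no bag.

A tree decomposition must satisfy three properties: every vertex lies in some bag; for every edge, both endpoints lie together in some bag; and for every vertex, the bags containing it form a connected subtree. Here vertex 2 appears in no bag, so the decomposition is invalid.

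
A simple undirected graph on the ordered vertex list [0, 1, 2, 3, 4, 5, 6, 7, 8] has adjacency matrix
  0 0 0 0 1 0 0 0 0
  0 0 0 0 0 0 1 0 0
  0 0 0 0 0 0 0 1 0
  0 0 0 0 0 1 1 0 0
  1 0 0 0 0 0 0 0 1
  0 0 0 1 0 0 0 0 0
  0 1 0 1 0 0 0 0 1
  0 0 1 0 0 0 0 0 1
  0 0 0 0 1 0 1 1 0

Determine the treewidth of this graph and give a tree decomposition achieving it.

Every bag has size at most 2, so the width is 2 − 1 = 1 and tw(G) ≤ 1. Any graph with an edge has treewidth ≥ 1, and G has the edge 8–6. Therefore the treewidth is 1.

Treewidth 1.
One such decomposition:
Bags: B1 = {6, 8}  B2 = {3, 6}  B3 = {4, 8}  B4 = {0, 4}  B5 = {7, 8}  B6 = {3, 5}  B7 = {2, 7}  B8 = {1, 6}
Tree: B1–B2, B1–B3, B3–B4, B1–B5, B2–B6, B5–B7, B2–B8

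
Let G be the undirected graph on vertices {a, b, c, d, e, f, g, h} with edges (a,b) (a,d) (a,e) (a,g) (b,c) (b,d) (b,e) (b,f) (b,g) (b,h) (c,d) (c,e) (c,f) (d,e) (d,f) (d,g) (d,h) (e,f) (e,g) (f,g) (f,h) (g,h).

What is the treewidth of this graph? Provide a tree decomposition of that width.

Treewidth 4.
One such decomposition:
Bags: B1 = {b, d, f, g, h}  B2 = {b, d, e, f, g}  B3 = {a, b, d, e, g}  B4 = {b, c, d, e, f}
Tree: B1–B2, B2–B3, B2–B4

Every bag has size at most 5, so the width is 5 − 1 = 4 and tw(G) ≤ 4. Conversely, {a, b, d, e, g} is a clique of size 5, and the vertices of any clique must share a bag in every tree decomposition; so some bag has ≥ 5 vertices and tw(G) ≥ 4. Combining the bounds, tw(G) = 4.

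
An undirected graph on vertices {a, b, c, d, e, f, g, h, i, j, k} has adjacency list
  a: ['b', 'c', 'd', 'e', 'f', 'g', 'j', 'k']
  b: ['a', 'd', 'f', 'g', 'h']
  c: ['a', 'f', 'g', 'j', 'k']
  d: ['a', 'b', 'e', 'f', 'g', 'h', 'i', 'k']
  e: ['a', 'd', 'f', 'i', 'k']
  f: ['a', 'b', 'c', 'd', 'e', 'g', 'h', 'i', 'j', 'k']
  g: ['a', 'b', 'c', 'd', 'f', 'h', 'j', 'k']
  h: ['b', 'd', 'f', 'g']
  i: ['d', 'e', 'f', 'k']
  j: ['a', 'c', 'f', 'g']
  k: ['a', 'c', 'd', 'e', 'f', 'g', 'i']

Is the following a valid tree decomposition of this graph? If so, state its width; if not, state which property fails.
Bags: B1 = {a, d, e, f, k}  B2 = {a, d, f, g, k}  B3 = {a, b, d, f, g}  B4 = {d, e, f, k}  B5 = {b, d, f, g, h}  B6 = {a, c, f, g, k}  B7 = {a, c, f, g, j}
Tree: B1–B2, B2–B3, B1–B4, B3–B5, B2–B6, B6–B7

A tree decomposition must satisfy three properties: every vertex lies in some bag; for every edge, both endpoints lie together in some bag; and for every vertex, the bags containing it form a connected subtree. Here vertex i appears in no bag, so the decomposition is invalid.

No — vertex i appears in no bag.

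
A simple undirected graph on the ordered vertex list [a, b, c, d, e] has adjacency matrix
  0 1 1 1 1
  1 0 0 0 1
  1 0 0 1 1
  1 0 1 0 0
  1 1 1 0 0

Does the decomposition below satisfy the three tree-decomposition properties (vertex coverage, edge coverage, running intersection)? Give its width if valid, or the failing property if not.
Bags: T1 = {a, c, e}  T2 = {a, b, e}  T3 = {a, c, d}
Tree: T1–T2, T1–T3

Yes; width 2.

Every vertex of G appears in some bag (union = {a, b, c, d, e}); every edge is covered by a bag; and for each vertex v the set of bags containing v is connected in the bag tree. The decomposition is therefore valid. The largest bag has 3 vertices, so the width is 2.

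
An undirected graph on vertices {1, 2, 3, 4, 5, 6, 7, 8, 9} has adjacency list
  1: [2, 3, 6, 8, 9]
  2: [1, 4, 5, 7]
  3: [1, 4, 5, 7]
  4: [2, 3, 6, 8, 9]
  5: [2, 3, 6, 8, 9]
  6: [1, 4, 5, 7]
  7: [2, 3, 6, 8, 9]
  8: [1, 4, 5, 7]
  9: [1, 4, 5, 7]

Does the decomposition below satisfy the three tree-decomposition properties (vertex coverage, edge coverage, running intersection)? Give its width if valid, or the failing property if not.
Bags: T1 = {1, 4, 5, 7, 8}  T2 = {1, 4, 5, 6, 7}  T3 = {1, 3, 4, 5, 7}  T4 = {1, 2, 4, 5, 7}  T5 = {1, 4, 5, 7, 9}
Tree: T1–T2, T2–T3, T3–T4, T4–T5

Every vertex of G appears in some bag (union = {1, 2, 3, 4, 5, 6, 7, 8, 9}); every edge is covered by a bag; and for each vertex v the set of bags containing v is connected in the bag tree. The decomposition is therefore valid. The largest bag has 5 vertices, so the width is 4.

Yes; width 4.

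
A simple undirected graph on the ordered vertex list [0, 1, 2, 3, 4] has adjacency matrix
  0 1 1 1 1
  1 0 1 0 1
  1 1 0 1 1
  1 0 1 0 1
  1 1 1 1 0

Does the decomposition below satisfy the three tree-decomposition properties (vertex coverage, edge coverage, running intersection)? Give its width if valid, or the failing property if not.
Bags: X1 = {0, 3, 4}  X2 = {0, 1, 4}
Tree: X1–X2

No — vertex 2 appears in no bag.

A tree decomposition must satisfy three properties: every vertex lies in some bag; for every edge, both endpoints lie together in some bag; and for every vertex, the bags containing it form a connected subtree. Here vertex 2 appears in no bag, so the decomposition is invalid.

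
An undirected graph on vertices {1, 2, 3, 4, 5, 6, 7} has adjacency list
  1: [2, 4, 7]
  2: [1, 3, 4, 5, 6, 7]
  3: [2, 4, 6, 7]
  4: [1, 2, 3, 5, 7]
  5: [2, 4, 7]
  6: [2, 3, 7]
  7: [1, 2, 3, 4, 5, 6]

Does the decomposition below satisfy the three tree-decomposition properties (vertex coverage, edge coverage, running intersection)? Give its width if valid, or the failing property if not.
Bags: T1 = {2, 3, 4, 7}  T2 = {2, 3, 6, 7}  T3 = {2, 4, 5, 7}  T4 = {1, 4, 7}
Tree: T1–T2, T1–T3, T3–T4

A tree decomposition must satisfy three properties: every vertex lies in some bag; for every edge, both endpoints lie together in some bag; and for every vertex, the bags containing it form a connected subtree. Here edge (2,1) lies in no bag, so the decomposition is invalid.

No — edge (2,1) lies in no bag.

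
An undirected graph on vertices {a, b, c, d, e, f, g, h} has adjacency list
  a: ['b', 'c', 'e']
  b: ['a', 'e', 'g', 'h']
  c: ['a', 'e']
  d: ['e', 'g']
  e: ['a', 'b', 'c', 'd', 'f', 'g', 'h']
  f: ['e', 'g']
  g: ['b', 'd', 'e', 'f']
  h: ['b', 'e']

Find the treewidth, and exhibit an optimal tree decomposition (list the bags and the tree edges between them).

Treewidth 2.
One such decomposition:
Bags: B1 = {b, e, h}  B2 = {b, e, g}  B3 = {e, f, g}  B4 = {a, b, e}  B5 = {a, c, e}  B6 = {d, e, g}
Tree: B1–B2, B2–B3, B1–B4, B4–B5, B3–B6

The largest bag has 3 vertices, giving width 2; this decomposition certifies tw(G) ≤ 2. On the other hand G contains the 3-clique {d, e, g}. A clique must lie in a single bag of any decomposition, so no decomposition can have width below 2. The upper and lower bounds meet at 2, so that is the treewidth.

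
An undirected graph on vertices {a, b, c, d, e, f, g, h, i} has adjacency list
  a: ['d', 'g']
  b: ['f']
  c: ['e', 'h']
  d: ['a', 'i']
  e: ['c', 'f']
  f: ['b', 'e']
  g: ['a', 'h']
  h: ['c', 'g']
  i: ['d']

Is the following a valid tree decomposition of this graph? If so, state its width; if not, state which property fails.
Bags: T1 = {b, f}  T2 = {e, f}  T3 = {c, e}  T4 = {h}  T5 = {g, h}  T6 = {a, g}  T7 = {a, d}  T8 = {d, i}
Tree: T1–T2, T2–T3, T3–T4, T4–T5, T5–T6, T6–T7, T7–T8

No — edge (c,h) lies in no bag.

A tree decomposition must satisfy three properties: every vertex lies in some bag; for every edge, both endpoints lie together in some bag; and for every vertex, the bags containing it form a connected subtree. Here edge (c,h) lies in no bag, so the decomposition is invalid.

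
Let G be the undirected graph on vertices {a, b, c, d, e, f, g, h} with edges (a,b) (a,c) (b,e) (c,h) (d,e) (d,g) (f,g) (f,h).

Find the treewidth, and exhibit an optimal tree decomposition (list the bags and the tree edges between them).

Treewidth 2.
One optimal decomposition is:
Bags: B1 = {d, f, g}  B2 = {d, f, h}  B3 = {c, d, h}  B4 = {a, c, d}  B5 = {a, b, d}  B6 = {b, d, e}
Tree: B1–B2, B2–B3, B3–B4, B4–B5, B5–B6

Each bag holds 3 vertices, so the decomposition has width 2, which upper-bounds the treewidth. For the lower bound, G contains the cycle d–g–f–h–c–a–b–e–d, so G is not a forest; only forests have treewidth ≤ 1, hence tw(G) ≥ 2. Hence tw(G) = 2 exactly.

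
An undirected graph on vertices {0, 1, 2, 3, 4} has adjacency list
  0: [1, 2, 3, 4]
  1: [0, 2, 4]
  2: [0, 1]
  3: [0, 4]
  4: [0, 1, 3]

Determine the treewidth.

A width-2 tree decomposition is:
Bags: B1 = {0, 1, 2}  B2 = {0, 1, 4}  B3 = {0, 3, 4}
Tree: B1–B2, B2–B3
The largest bag has 3 vertices, giving width 2; this decomposition certifies tw(G) ≤ 2. For the lower bound, the 3 vertices {0, 1, 2} are pairwise adjacent, and any tree decomposition puts a clique entirely inside one bag — forcing width ≥ 2. The upper and lower bounds meet at 2, so that is the treewidth.

2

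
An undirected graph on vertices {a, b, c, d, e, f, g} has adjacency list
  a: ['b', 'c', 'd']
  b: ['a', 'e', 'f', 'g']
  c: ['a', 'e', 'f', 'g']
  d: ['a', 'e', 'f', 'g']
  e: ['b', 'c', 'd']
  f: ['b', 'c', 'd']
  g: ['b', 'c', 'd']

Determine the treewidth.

3

A width-3 tree decomposition is:
Bags: B1 = {b, c, d, f}  B2 = {b, c, d, e}  B3 = {a, b, c, d}  B4 = {b, c, d, g}
Tree: B1–B2, B2–B3, B3–B4
Each bag holds 4 vertices, so the decomposition has width 3, which upper-bounds the treewidth. For the lower bound: the 4 vertex sets {c,f}, {d,e}, {b}, {a} are disjoint, each induces a connected subgraph, and every pair is joined by at least one edge of G. Contracting each set to a single vertex therefore yields K_{4} as a minor, and since treewidth is minor-monotone, tw(G) ≥ tw(K_{4}) = 3. Combining the bounds, tw(G) = 3.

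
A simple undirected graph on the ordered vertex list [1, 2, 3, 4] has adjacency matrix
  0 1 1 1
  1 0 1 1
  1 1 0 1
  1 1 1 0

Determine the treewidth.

A width-3 tree decomposition is:
Bags: B1 = {1, 2, 3, 4}
Tree: (single bag)
With just one bag of size 4, the width is 4 − 1 = 3, so tw(G) ≤ 3. On the other hand G contains the 4-clique {1, 2, 3, 4}. A clique must lie in a single bag of any decomposition, so no decomposition can have width below 3. Therefore the treewidth is 3.

3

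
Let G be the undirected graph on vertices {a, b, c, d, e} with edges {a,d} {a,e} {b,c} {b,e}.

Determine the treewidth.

A width-1 tree decomposition is:
Bags: B1 = {a, d}  B2 = {a, e}  B3 = {b, e}  B4 = {b, c}
Tree: B1–B2, B2–B3, B3–B4
The largest bag has 2 vertices, giving width 1; this decomposition certifies tw(G) ≤ 1. Any graph with an edge has treewidth ≥ 1, and G has the edge d–a. Combining the bounds, tw(G) = 1.

1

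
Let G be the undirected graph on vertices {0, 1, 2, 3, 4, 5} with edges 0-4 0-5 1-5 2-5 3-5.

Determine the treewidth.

1

A width-1 tree decomposition is:
Bags: B1 = {2, 5}  B2 = {0, 5}  B3 = {3, 5}  B4 = {1, 5}  B5 = {0, 4}
Tree: B1–B2, B2–B3, B2–B4, B2–B5
The largest bag has 2 vertices, giving width 1; this decomposition certifies tw(G) ≤ 1. Any graph with an edge has treewidth ≥ 1, and G has the edge 5–2. Combining the bounds, tw(G) = 1.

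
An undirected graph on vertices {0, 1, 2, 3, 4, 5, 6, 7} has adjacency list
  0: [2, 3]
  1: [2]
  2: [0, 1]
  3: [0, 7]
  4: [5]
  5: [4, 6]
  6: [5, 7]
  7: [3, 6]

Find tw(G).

1

A width-1 tree decomposition is:
Bags: B1 = {4, 5}  B2 = {5, 6}  B3 = {6, 7}  B4 = {3, 7}  B5 = {0, 3}  B6 = {0, 2}  B7 = {1, 2}
Tree: B1–B2, B2–B3, B3–B4, B4–B5, B5–B6, B6–B7
Every bag has size at most 2, so the width is 2 − 1 = 1 and tw(G) ≤ 1. Since G has at least one edge (e.g. 4–5), it is not an edgeless graph, so tw(G) ≥ 1. Hence tw(G) = 1 exactly.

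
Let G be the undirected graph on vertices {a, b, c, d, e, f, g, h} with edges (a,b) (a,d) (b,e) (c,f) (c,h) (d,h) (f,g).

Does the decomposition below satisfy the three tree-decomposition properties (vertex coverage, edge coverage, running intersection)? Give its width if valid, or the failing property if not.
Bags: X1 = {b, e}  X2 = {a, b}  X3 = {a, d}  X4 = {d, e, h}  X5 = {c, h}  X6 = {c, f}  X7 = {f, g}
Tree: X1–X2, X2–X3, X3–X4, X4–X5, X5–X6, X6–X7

No — bags containing vertex e are not connected in the tree.

A tree decomposition must satisfy three properties: every vertex lies in some bag; for every edge, both endpoints lie together in some bag; and for every vertex, the bags containing it form a connected subtree. Here bags containing vertex e are not connected in the tree, so the decomposition is invalid.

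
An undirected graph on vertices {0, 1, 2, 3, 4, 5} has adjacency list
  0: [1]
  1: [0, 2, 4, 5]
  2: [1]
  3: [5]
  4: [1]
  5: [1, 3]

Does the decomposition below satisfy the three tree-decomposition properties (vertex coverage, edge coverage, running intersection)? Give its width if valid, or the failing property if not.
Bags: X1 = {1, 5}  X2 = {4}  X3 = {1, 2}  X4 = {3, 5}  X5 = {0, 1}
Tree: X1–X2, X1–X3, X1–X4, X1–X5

A tree decomposition must satisfy three properties: every vertex lies in some bag; for every edge, both endpoints lie together in some bag; and for every vertex, the bags containing it form a connected subtree. Here edge (1,4) lies in no bag, so the decomposition is invalid.

No — edge (1,4) lies in no bag.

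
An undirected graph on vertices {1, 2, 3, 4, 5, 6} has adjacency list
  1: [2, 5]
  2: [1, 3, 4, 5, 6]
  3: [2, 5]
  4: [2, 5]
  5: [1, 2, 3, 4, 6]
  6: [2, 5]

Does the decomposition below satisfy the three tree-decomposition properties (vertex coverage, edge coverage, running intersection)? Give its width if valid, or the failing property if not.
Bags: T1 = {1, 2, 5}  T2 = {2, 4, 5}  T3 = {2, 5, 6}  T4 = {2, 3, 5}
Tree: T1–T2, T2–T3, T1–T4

Every vertex of G appears in some bag (union = {1, 2, 3, 4, 5, 6}); every edge is covered by a bag; and for each vertex v the set of bags containing v is connected in the bag tree. The decomposition is therefore valid. The largest bag has 3 vertices, so the width is 2.

Yes; width 2.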